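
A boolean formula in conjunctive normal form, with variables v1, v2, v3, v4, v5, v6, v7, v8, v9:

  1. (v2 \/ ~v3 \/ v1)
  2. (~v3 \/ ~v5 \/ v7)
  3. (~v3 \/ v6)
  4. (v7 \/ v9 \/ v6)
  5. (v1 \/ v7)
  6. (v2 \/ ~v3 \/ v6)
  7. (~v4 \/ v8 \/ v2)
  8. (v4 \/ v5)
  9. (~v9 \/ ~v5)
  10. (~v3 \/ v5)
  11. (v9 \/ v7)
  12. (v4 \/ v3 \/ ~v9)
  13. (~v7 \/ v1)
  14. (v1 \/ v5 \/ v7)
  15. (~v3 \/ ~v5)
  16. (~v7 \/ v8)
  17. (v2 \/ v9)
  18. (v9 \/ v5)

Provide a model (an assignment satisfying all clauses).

v1 occurs only positively in the remaining clauses — set v1 = True.
v2 occurs only positively in the remaining clauses — set v2 = True.
Branch on v3: take v3 = False.
Set v4 = True and propagate.
Try v5 = False.
  then v9 is forced to True.
For the remaining variables, v6 = False, v7 = False, v8 = True works.
Every clause has at least one true literal under this assignment.

v1=True, v2=True, v3=False, v4=True, v5=False, v6=False, v7=False, v8=True, v9=True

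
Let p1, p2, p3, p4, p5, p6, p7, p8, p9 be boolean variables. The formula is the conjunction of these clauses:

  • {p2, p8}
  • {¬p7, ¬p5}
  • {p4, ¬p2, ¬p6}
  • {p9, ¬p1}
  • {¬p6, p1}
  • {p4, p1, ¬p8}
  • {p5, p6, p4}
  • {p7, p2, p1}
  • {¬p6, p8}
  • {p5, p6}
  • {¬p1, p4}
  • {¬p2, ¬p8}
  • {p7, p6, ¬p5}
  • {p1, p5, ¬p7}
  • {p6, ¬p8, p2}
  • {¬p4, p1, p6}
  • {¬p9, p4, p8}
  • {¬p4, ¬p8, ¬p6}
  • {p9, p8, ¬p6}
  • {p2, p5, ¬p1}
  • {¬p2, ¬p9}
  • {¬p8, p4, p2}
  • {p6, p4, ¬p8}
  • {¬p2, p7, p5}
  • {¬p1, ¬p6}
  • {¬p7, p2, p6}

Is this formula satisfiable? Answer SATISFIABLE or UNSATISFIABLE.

UNSATISFIABLE

p6 = True:
  propagation gives p1=True; an empty clause results — contradiction.
p6 = False:
  propagation gives p5=True, p7=False; an empty clause results — contradiction.
Every branch closes, so no satisfying assignment exists.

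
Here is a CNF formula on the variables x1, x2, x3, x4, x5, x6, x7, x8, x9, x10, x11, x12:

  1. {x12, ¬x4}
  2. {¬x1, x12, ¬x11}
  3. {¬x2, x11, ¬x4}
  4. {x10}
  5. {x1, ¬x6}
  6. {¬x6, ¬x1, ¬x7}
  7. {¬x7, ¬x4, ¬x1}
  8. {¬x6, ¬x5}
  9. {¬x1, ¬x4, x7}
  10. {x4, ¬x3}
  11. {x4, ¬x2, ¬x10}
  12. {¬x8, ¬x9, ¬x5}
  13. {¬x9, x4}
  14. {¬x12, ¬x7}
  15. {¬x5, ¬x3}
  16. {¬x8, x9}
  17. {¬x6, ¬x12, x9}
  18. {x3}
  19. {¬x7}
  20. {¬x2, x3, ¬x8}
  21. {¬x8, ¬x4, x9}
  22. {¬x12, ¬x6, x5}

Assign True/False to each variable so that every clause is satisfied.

x1 = F, x2 = F, x3 = T, x4 = T, x5 = F, x6 = F, x7 = F, x8 = F, x9 = F, x10 = T, x11 = F, x12 = T

The clause (x10) is unit: x10 must be True.
(x3) is a unit clause, so x3 = True.
The clause (x4) is unit: x4 must be True.
(x12) is a unit clause, so x12 = True.
The clause (¬x7) is unit: x7 must be False.
(¬x1) is a unit clause, so x1 = False.
(¬x6) is a unit clause, so x6 = False.
Unit propagation: (¬x5) forces x5 = False.
Pure literal: x2 appears only negated; assign x2 = False.
x8 occurs only negated in the remaining clauses — set x8 = False.
x9, x11 are now unconstrained; take x9 = False, x11 = False.
Every clause has at least one true literal under this assignment.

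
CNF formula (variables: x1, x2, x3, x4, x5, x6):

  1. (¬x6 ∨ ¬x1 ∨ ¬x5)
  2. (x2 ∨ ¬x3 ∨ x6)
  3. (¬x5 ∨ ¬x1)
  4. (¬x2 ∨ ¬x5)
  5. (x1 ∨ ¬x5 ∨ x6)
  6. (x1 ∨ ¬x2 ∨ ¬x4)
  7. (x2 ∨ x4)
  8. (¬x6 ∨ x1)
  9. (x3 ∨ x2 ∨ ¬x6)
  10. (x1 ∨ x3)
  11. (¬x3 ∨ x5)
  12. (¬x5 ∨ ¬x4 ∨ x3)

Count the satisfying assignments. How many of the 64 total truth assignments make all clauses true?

The models are:
  x1=T x2=F x3=F x4=T x5=F x6=F
  x1=T x2=T x3=F x4=F x5=F x6=F
  x1=T x2=T x3=F x4=F x5=F x6=T
  x1=T x2=T x3=F x4=T x5=F x6=F
  x1=T x2=T x3=F x4=T x5=F x6=T
Count: 5.

5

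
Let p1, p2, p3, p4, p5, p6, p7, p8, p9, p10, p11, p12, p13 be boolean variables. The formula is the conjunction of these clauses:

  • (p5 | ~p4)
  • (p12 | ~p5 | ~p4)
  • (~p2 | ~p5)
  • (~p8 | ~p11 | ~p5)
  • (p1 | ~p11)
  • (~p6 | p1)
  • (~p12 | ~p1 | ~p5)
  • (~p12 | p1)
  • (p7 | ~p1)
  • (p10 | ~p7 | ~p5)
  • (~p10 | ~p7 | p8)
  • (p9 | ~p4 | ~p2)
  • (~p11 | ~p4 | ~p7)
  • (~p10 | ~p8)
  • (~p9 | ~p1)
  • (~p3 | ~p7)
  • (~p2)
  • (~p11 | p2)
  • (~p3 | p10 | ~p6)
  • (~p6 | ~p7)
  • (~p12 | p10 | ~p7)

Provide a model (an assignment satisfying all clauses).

p1=F, p2=F, p3=T, p4=F, p5=T, p6=F, p7=F, p8=F, p9=T, p10=F, p11=F, p12=F, p13=T

Check each clause:
  1. (p5 | ~p4) — ~p4 is true.
  2. (p12 | ~p5 | ~p4) — ~p4 is true.
  3. (~p5 | ~p2) — ~p2 is true.
  4. (~p5 | ~p11 | ~p8) — ~p8 is true.
  5. (p1 | ~p11) — ~p11 is true.
  6. (p1 | ~p6) — ~p6 is true.
  7. (~p1 | ~p12 | ~p5) — ~p12 is true.
  8. (~p12 | p1) — ~p12 is true.
  9. (~p1 | p7) — ~p1 is true.
  10. (~p5 | p10 | ~p7) — ~p7 is true.
  11. (~p10 | ~p7 | p8) — ~p7 is true.
  12. (p9 | ~p2 | ~p4) — p9 is true.
  13. (~p11 | ~p4 | ~p7) — ~p7 is true.
  14. (~p10 | ~p8) — ~p8 is true.
  15. (~p9 | ~p1) — ~p1 is true.
  16. (~p7 | ~p3) — ~p7 is true.
  17. (~p2) — ~p2 is true.
  18. (~p11 | p2) — ~p11 is true.
  19. (~p6 | p10 | ~p3) — ~p6 is true.
  20. (~p6 | ~p7) — ~p7 is true.
  21. (~p12 | ~p7 | p10) — ~p7 is true.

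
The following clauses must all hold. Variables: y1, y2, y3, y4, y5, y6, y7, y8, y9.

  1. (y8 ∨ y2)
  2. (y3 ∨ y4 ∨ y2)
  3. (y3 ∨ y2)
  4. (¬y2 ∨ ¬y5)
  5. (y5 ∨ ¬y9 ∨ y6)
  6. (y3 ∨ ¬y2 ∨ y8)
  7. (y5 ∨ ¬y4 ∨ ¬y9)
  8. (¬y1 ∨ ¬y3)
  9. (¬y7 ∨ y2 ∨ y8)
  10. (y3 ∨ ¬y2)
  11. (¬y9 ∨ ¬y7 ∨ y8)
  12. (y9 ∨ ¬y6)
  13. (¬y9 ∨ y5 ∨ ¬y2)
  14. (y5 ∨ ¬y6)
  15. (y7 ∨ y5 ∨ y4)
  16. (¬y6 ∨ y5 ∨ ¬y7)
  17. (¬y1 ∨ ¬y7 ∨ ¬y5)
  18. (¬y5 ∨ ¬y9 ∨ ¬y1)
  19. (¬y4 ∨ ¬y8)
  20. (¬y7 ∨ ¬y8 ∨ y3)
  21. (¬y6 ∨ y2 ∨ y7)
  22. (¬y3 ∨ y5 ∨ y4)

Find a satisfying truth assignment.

Pure literal: y1 appears only negated; assign y1 = False.
Try y2 = True.
  then y5 is forced to False.
  then y3 is forced to True.
  then y9 is forced to False.
  then y6 is forced to False.
  then y4 is forced to True.
  then y8 is forced to False.
y7 is now unconstrained; take y7 = False.

y1=False  y2=True  y3=True  y4=True  y5=False  y6=False  y7=False  y8=False  y9=False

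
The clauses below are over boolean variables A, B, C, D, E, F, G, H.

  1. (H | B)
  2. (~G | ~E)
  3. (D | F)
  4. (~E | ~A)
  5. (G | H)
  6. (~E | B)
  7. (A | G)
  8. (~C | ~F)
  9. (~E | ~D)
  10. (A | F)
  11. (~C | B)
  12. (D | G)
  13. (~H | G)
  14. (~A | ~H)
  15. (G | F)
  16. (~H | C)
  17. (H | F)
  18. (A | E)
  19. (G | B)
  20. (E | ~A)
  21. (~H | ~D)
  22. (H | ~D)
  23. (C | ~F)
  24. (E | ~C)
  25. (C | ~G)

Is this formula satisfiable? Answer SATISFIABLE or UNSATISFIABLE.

UNSATISFIABLE

G = True:
  propagation gives E=False, A=True; an empty clause results — contradiction.
G = False:
  propagation gives H=True; an empty clause results — contradiction.
Every branch closes, so no satisfying assignment exists.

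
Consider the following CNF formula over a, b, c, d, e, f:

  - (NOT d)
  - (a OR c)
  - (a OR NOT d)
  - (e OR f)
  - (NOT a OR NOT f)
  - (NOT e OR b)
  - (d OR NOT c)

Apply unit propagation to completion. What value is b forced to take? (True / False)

Unit clause (NOT d) sets d = False.
(NOT c OR d): since d = False, the clause reduces to (NOT c). c = False.
(c OR a) with c = False leaves only a, so a = True.
In (NOT a OR NOT f), NOT a is now false; NOT f must hold, so f = False.
(f OR e): since f = False, the clause reduces to (e). e = True.
From (NOT e OR b) and e = True: b = True.

True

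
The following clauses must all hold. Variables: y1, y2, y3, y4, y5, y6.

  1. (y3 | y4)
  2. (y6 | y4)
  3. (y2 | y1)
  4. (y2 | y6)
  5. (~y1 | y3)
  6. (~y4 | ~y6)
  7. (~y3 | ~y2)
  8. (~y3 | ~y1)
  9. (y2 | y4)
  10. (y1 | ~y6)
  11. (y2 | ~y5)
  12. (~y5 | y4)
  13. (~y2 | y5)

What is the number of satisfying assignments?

1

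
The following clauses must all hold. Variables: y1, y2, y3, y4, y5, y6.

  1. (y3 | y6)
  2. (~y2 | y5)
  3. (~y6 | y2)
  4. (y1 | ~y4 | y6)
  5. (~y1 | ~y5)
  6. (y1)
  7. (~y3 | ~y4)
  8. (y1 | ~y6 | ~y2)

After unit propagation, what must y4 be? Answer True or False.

(y1) is a unit clause: y1 = True.
In (~y1 | ~y5), ~y1 is now false; ~y5 must hold, so y5 = False.
(y5 | ~y2) with y5 = False leaves only ~y2, so y2 = False.
From (y2 | ~y6) and y2 = False: y6 = False.
(y3 | y6) with y6 = False leaves only y3, so y3 = True.
In (~y4 | ~y3), ~y3 is now false; ~y4 must hold, so y4 = False.

False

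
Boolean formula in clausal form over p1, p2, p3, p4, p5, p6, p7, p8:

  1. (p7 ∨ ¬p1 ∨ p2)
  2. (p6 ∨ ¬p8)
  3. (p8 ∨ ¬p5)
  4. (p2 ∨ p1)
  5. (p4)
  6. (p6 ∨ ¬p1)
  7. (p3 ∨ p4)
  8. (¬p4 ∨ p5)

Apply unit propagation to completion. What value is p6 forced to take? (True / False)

True

Unit clause (p4) sets p4 = True.
In (p5 ∨ ¬p4), ¬p4 is now false; p5 must hold, so p5 = True.
From (p8 ∨ ¬p5) and p5 = True: p8 = True.
(¬p8 ∨ p6) with p8 = True leaves only p6, so p6 = True.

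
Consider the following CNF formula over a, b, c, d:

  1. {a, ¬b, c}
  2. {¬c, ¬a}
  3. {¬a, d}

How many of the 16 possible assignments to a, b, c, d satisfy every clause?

Split on a, then c.
  a=T, c=T: a clause becomes empty — 0.
  a=T, c=F: remaining (b,d) ∈ {(F,T); (T,T)} — 2.
  a=F, c=T: remaining (b,d) ∈ {(F,F); (F,T); (T,F); (T,T)} — 4.
  a=F, c=F: remaining (b,d) ∈ {(F,F); (F,T)} — 2.
Total: 0 + 2 + 4 + 2 = 8.

8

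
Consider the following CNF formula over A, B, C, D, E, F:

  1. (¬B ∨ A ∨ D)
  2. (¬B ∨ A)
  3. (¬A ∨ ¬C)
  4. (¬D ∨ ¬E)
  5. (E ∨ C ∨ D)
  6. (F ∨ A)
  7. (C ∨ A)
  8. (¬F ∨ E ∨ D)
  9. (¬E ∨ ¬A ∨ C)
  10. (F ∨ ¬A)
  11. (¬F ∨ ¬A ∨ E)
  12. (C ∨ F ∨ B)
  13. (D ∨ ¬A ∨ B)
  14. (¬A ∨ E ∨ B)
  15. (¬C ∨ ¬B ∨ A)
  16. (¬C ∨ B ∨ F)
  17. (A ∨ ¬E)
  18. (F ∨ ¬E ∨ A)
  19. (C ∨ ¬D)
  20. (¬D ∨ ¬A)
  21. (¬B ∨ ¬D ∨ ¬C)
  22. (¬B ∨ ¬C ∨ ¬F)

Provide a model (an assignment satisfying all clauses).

A=False, B=False, C=True, D=True, E=False, F=True

Check each clause:
  1. (¬B ∨ D ∨ A) — D is true.
  2. (¬B ∨ A) — ¬B is true.
  3. (¬C ∨ ¬A) — ¬A is true.
  4. (¬E ∨ ¬D) — ¬E is true.
  5. (E ∨ D ∨ C) — C is true.
  6. (F ∨ A) — F is true.
  7. (A ∨ C) — C is true.
  8. (D ∨ E ∨ ¬F) — D is true.
  9. (¬E ∨ ¬A ∨ C) — C is true.
  10. (¬A ∨ F) — F is true.
  11. (¬A ∨ E ∨ ¬F) — ¬A is true.
  12. (C ∨ B ∨ F) — C is true.
  13. (B ∨ ¬A ∨ D) — D is true.
  14. (¬A ∨ B ∨ E) — ¬A is true.
  15. (A ∨ ¬B ∨ ¬C) — ¬B is true.
  16. (¬C ∨ F ∨ B) — F is true.
  17. (¬E ∨ A) — ¬E is true.
  18. (¬E ∨ F ∨ A) — ¬E is true.
  19. (¬D ∨ C) — C is true.
  20. (¬A ∨ ¬D) — ¬A is true.
  21. (¬B ∨ ¬C ∨ ¬D) — ¬B is true.
  22. (¬B ∨ ¬F ∨ ¬C) — ¬B is true.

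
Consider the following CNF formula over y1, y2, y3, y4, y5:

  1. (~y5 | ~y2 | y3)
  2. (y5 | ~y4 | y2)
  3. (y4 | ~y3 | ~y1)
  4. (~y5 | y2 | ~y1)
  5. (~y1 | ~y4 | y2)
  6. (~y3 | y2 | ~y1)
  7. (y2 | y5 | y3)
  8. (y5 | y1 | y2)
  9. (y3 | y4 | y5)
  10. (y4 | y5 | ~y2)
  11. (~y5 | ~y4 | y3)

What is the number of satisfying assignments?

Case analysis on y2 and y5:
  y2=T, y5=T: remaining (y1,y3,y4) ∈ {(F,T,F); (F,T,T); (T,T,T)} — 3.
  y2=T, y5=F: remaining (y1,y3,y4) ∈ {(F,F,T); (F,T,T); (T,F,T); (T,T,T)} — 4.
  y2=F, y5=T: remaining (y1,y3,y4) ∈ {(F,F,F); (F,T,F); (F,T,T)} — 3.
  y2=F, y5=F: a clause becomes empty — 0.
Total: 3 + 4 + 3 + 0 = 10.

10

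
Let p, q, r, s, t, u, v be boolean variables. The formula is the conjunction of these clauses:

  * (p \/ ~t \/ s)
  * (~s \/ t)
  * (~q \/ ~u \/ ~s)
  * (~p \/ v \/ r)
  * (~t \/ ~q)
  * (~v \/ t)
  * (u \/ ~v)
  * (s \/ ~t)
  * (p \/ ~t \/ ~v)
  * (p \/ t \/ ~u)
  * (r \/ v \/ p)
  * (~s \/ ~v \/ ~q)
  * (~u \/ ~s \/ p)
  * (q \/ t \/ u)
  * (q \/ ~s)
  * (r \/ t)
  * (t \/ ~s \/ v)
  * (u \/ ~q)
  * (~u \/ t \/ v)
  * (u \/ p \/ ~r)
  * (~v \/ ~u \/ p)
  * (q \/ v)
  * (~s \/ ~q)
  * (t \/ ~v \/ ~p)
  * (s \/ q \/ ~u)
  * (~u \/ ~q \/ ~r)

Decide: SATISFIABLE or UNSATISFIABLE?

UNSATISFIABLE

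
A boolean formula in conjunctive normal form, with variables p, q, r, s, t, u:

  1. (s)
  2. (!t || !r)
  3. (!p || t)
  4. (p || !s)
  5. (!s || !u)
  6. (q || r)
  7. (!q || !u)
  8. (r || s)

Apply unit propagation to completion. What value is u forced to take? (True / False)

(s) is a unit clause: s = True.
In (p || !s), !s is now false; p must hold, so p = True.
In (t || !p), !p is now false; t must hold, so t = True.
In (!t || !r), !t is now false; !r must hold, so r = False.
(!s || !u) with s = True leaves only !u, so u = False.

False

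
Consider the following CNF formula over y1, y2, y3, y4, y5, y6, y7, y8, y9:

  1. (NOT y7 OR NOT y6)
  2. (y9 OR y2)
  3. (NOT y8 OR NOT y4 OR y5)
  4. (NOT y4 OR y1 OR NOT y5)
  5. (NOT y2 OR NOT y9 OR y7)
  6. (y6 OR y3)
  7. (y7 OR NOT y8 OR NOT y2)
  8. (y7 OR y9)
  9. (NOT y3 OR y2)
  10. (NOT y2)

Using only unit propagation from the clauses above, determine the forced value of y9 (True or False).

Unit clause (NOT y2) sets y2 = False.
In (y9 OR y2), y2 is now false; y9 must hold, so y9 = True.

True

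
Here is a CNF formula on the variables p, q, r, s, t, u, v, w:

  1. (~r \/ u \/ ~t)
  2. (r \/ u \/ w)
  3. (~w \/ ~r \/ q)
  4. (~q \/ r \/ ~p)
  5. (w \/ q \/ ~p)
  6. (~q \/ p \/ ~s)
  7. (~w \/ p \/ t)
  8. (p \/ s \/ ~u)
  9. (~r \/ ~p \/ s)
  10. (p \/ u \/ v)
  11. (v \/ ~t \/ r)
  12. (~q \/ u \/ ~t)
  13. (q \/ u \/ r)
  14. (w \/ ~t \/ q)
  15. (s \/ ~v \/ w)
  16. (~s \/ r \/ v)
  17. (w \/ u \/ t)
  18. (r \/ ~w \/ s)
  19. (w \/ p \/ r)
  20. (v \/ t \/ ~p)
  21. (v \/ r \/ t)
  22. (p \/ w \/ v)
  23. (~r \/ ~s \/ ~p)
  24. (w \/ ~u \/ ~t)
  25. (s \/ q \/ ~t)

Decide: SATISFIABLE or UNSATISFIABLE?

Set p = False and propagate.
The remaining clauses are satisfied by q = False, r = True, s = True, t = False, u = True, v = True, w = False.
So p = F  q = F  r = T  s = T  t = F  u = T  v = T  w = F is a satisfying assignment.

SATISFIABLE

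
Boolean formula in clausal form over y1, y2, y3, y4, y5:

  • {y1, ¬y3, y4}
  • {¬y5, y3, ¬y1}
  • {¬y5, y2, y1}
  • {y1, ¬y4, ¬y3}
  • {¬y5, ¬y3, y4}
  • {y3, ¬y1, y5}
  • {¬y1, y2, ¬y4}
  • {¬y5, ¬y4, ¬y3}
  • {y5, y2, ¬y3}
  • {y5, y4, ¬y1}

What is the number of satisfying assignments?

Split on y1, then y3.
  y1=1, y3=1: remaining (y2,y4,y5) ∈ {(1,1,0)} — 1.
  y1=1, y3=0: a clause becomes empty — 0.
  y1=0, y3=1: a clause becomes empty — 0.
  y1=0, y3=0: y4 free; 3 ways for (y2,y5) × 2^1 = 6.
Total: 1 + 0 + 0 + 6 = 7.

7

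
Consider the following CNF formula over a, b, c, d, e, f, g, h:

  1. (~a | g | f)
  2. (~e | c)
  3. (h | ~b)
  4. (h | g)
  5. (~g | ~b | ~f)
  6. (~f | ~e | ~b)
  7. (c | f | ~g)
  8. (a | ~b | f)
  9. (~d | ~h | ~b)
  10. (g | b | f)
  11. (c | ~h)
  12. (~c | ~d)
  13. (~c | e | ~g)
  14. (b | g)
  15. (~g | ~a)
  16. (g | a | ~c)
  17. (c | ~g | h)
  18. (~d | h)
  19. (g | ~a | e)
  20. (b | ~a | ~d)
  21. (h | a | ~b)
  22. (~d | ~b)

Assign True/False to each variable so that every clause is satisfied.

a=F, b=F, c=T, d=F, e=T, f=T, g=T, h=T

Pure literal: d appears only negated; assign d = False.
Try a = False.
Branch on b: take b = False.
  then g is forced to True.
Branch on c: take c = True.
  then e is forced to True.
f, h are now unconstrained; take f = True, h = True.
Every clause has at least one true literal under this assignment.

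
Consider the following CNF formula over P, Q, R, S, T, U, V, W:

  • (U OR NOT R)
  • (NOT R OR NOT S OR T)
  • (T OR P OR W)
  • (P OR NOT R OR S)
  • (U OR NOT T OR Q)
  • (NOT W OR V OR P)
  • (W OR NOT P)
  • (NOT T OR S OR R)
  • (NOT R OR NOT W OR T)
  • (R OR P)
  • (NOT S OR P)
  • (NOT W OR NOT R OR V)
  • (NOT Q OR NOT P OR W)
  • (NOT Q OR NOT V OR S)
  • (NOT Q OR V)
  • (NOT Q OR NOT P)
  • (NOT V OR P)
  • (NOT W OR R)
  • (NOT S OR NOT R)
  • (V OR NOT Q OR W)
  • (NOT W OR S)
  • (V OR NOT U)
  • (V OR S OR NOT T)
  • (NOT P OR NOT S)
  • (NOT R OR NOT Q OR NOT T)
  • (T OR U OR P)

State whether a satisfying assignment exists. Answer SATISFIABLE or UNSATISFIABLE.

UNSATISFIABLE

P = True:
  propagation gives W=True, Q=False, R=True, U=True; an empty clause results — contradiction.
P = False:
  propagation gives R=True, U=True, S=True; an empty clause results — contradiction.
Every branch closes, so no satisfying assignment exists.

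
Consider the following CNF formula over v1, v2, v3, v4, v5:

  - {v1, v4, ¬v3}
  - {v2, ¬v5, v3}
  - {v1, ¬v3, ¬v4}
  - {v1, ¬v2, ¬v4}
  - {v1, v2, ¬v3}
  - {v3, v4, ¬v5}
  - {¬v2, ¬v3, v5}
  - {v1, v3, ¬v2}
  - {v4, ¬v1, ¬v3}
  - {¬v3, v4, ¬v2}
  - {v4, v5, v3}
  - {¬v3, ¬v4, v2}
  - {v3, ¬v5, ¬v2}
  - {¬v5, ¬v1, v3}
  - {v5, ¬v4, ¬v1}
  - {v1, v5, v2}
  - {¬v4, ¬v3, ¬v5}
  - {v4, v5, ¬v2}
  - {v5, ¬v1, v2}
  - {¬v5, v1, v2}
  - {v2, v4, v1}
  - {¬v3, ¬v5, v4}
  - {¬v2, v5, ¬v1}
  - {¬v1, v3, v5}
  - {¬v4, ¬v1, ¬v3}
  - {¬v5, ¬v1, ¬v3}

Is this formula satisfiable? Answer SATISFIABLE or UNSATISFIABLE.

UNSATISFIABLE

v3 = True:
  v1 = True:
    propagation gives v4=True; an empty clause results — contradiction.
  v1 = False:
    propagation gives v4=True; an empty clause results — contradiction.
v3 = False:
  v5 = True:
    propagation gives v2=True; an empty clause results — contradiction.
  v5 = False:
    propagation gives v4=True, v1=False, v2=False; an empty clause results — contradiction.
Every branch closes, so no satisfying assignment exists.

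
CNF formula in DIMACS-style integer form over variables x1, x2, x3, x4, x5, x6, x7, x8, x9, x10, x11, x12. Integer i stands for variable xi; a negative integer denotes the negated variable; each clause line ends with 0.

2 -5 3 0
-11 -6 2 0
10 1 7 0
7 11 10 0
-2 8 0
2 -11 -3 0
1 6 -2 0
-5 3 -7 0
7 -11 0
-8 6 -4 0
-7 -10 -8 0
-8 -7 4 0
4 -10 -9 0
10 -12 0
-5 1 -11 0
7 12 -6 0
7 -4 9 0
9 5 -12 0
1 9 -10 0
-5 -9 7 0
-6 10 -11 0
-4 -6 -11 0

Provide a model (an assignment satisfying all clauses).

x1=F, x2=F, x3=F, x4=T, x5=F, x6=T, x7=T, x8=T, x9=F, x10=F, x11=F, x12=F

Branch on x1: take x1 = False.
Branch on x2: take x2 = False.
Set x3 = False and propagate.
  then x5 is forced to False.
The remaining clauses are satisfied by x4 = True, x6 = True, x7 = True, x8 = True, x9 = False, x10 = False, x11 = False, x12 = False.
Check each clause:
  1. (x2 | x3 | ~x5) — ~x5 is true.
  2. (x2 | ~x6 | ~x11) — ~x11 is true.
  3. (x1 | x10 | x7) — x7 is true.
  4. (x11 | x7 | x10) — x7 is true.
  5. (x8 | ~x2) — x8 is true.
  6. (~x3 | x2 | ~x11) — ~x11 is true.
  7. (~x2 | x6 | x1) — x6 is true.
  8. (~x7 | ~x5 | x3) — ~x5 is true.
  9. (x7 | ~x11) — ~x11 is true.
  10. (~x8 | ~x4 | x6) — x6 is true.
  11. (~x8 | ~x7 | ~x10) — ~x10 is true.
  12. (~x8 | x4 | ~x7) — x4 is true.
  13. (~x10 | x4 | ~x9) — x4 is true.
  14. (x10 | ~x12) — ~x12 is true.
  15. (x1 | ~x11 | ~x5) — ~x5 is true.
  16. (~x6 | x7 | x12) — x7 is true.
  17. (~x4 | x7 | x9) — x7 is true.
  18. (~x12 | x9 | x5) — ~x12 is true.
  19. (~x10 | x9 | x1) — ~x10 is true.
  20. (x7 | ~x9 | ~x5) — ~x5 is true.
  21. (~x11 | ~x6 | x10) — ~x11 is true.
  22. (~x6 | ~x11 | ~x4) — ~x11 is true.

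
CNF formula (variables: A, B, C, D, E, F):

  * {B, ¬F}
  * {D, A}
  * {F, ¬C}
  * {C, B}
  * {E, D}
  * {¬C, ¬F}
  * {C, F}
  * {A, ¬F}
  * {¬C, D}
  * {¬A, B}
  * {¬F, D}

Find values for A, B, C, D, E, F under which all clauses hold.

A=1  B=1  C=0  D=1  E=1  F=1

Check each clause:
  1. {B, ¬F} — B is true.
  2. {D, A} — A is true.
  3. {F, ¬C} — ¬C is true.
  4. {B, C} — B is true.
  5. {D, E} — D is true.
  6. {¬C, ¬F} — ¬C is true.
  7. {F, C} — F is true.
  8. {¬F, A} — A is true.
  9. {¬C, D} — D is true.
  10. {B, ¬A} — B is true.
  11. {D, ¬F} — D is true.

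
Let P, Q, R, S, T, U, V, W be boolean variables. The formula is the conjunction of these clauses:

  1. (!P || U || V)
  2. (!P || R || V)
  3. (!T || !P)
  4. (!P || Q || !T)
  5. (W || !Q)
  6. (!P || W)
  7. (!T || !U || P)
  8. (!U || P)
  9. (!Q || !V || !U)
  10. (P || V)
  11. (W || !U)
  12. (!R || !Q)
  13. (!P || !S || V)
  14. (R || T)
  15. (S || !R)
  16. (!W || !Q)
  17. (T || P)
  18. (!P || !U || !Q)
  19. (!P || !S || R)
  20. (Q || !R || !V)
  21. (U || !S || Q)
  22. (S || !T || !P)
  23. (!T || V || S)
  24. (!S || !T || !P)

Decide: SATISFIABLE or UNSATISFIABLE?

Try P = False.
  then U is forced to False.
  then V is forced to True.
  then T is forced to True.
The remaining clauses are satisfied by Q = False, R = False, S = False, W = False.
So P=F, Q=F, R=F, S=F, T=T, U=F, V=T, W=F is a satisfying assignment.

SATISFIABLE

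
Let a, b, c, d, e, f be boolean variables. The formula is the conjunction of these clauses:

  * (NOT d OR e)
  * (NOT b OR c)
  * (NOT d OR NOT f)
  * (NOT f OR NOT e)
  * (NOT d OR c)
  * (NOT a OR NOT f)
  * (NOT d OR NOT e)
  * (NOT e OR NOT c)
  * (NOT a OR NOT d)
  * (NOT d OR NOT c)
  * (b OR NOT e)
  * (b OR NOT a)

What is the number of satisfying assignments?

The models are:
  a=0 b=0 c=0 d=0 e=0 f=0
  a=0 b=0 c=0 d=0 e=0 f=1
  a=0 b=0 c=1 d=0 e=0 f=0
  a=0 b=0 c=1 d=0 e=0 f=1
  a=0 b=1 c=1 d=0 e=0 f=0
  a=0 b=1 c=1 d=0 e=0 f=1
  a=1 b=1 c=1 d=0 e=0 f=0
Count: 7.

7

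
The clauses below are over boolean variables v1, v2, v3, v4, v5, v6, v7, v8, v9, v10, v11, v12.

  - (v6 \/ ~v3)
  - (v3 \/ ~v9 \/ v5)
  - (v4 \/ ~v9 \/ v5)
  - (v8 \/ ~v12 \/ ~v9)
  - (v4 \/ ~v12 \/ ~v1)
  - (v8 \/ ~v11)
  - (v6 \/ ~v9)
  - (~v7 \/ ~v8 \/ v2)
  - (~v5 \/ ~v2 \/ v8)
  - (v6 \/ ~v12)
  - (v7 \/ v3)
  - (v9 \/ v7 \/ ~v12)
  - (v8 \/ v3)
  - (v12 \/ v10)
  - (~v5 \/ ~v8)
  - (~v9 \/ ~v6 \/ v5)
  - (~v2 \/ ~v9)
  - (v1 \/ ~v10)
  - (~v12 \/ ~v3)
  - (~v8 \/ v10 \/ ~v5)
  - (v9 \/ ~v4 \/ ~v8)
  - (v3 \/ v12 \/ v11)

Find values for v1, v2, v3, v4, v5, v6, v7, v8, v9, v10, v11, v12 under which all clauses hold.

v1=T, v2=F, v3=T, v4=T, v5=T, v6=T, v7=F, v8=F, v9=F, v10=T, v11=F, v12=F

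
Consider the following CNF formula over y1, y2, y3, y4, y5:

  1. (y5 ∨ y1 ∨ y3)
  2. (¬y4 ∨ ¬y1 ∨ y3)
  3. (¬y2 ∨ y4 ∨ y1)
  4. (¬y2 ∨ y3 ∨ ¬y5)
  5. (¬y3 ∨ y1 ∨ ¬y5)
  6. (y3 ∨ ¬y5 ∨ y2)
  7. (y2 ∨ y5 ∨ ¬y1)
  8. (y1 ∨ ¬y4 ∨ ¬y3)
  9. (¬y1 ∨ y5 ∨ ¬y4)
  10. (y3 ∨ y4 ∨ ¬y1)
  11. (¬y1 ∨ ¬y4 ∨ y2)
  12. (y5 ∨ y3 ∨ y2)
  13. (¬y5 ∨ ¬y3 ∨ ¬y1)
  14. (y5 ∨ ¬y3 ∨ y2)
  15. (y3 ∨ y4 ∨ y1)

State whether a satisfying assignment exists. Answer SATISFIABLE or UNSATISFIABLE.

SATISFIABLE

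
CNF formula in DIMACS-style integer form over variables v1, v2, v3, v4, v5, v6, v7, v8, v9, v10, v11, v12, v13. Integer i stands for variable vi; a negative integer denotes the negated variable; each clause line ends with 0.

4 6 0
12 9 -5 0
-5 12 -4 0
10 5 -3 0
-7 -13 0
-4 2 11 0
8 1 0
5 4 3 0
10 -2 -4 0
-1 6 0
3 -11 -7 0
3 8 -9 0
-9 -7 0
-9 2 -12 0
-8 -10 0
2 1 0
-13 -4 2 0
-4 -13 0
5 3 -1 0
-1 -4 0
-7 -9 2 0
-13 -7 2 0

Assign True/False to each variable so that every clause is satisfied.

v6 occurs only positively in the remaining clauses — set v6 = True.
v7 occurs only negated in the remaining clauses — set v7 = False.
Set v1 = False and propagate.
  then v8 is forced to True.
  then v10 is forced to False.
  then v2 is forced to True.
  then v4 is forced to False.
The remaining clauses are satisfied by v3 = False, v5 = True, v9 = False, v11 = False, v12 = True, v13 = False.
Check each clause:
  1. (v4 OR v6) — v6 is true.
  2. (v12 OR v9 OR NOT v5) — v12 is true.
  3. (NOT v4 OR v12 OR NOT v5) — NOT v4 is true.
  4. (v5 OR v10 OR NOT v3) — NOT v3 is true.
  5. (NOT v7 OR NOT v13) — NOT v7 is true.
  6. (v11 OR NOT v4 OR v2) — v2 is true.
  7. (v1 OR v8) — v8 is true.
  8. (v5 OR v3 OR v4) — v5 is true.
  9. (v10 OR NOT v4 OR NOT v2) — NOT v4 is true.
  10. (v6 OR NOT v1) — v6 is true.
  11. (NOT v11 OR v3 OR NOT v7) — NOT v7 is true.
  12. (NOT v9 OR v8 OR v3) — v8 is true.
  13. (NOT v9 OR NOT v7) — NOT v7 is true.
  14. (v2 OR NOT v9 OR NOT v12) — v2 is true.
  15. (NOT v10 OR NOT v8) — NOT v10 is true.
  16. (v2 OR v1) — v2 is true.
  17. (NOT v4 OR NOT v13 OR v2) — v2 is true.
  18. (NOT v13 OR NOT v4) — NOT v13 is true.
  19. (v3 OR v5 OR NOT v1) — v5 is true.
  20. (NOT v4 OR NOT v1) — NOT v4 is true.
  21. (v2 OR NOT v9 OR NOT v7) — NOT v7 is true.
  22. (NOT v7 OR NOT v13 OR v2) — NOT v7 is true.

v1=F, v2=T, v3=F, v4=F, v5=T, v6=T, v7=F, v8=T, v9=F, v10=F, v11=F, v12=T, v13=F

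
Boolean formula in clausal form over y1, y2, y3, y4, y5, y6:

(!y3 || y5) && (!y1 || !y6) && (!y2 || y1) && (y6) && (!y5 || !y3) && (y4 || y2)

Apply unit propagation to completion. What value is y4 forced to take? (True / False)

Unit clause (y6) sets y6 = True.
(!y6 || !y1): since y6 = True, the clause reduces to (!y1). y1 = False.
In (y1 || !y2), y1 is now false; !y2 must hold, so y2 = False.
(y4 || y2): since y2 = False, the clause reduces to (y4). y4 = True.

True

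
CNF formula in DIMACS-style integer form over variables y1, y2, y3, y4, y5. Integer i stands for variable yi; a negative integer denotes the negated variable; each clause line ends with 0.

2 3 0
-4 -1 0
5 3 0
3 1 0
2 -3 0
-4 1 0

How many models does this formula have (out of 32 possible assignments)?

5

The models are:
  y1=F y2=T y3=T y4=F y5=F
  y1=F y2=T y3=T y4=F y5=T
  y1=T y2=T y3=F y4=F y5=T
  y1=T y2=T y3=T y4=F y5=F
  y1=T y2=T y3=T y4=F y5=T
That's 5 in total.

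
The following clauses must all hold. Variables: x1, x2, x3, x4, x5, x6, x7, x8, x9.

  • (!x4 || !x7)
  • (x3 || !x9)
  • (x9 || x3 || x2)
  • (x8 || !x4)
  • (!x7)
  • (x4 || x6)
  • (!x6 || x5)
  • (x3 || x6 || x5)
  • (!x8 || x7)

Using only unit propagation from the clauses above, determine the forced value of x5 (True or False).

True

(!x7) is a unit clause: x7 = False.
From (x7 || !x8) and x7 = False: x8 = False.
In (x8 || !x4), x8 is now false; !x4 must hold, so x4 = False.
From (x6 || x4) and x4 = False: x6 = True.
(!x6 || x5) with x6 = True leaves only x5, so x5 = True.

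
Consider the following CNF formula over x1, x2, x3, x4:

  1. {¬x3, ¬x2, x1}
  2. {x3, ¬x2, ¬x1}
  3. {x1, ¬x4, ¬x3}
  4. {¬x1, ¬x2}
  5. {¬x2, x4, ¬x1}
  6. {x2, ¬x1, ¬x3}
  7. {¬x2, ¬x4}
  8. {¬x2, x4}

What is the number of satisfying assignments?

Satisfying assignments:
  x1=F x2=F x3=F x4=F
  x1=F x2=F x3=F x4=T
  x1=F x2=F x3=T x4=F
  x1=T x2=F x3=F x4=F
  x1=T x2=F x3=F x4=T
Count: 5.

5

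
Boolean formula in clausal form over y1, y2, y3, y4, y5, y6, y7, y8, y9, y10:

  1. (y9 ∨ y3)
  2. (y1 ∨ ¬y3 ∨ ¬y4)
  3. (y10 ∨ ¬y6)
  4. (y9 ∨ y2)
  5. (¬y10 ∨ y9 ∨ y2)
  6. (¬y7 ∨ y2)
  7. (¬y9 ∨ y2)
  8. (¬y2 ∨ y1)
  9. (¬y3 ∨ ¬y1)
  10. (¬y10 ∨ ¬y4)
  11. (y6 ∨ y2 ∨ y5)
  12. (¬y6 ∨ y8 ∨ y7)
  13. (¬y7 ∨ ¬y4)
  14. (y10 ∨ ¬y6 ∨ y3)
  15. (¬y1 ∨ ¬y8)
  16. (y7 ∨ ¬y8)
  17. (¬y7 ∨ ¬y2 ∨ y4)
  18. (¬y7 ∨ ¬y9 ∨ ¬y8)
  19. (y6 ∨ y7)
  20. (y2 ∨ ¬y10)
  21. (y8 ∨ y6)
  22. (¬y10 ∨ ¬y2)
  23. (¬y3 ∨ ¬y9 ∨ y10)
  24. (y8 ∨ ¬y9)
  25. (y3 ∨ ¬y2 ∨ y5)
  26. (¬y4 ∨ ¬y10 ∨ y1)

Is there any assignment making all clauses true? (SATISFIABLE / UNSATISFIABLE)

UNSATISFIABLE

y2 = True:
  propagation gives y1=True, y3=False, y9=True, y8=False; an empty clause results — contradiction.
y2 = False:
  propagation gives y9=True; an empty clause results — contradiction.
Every branch closes, so no satisfying assignment exists.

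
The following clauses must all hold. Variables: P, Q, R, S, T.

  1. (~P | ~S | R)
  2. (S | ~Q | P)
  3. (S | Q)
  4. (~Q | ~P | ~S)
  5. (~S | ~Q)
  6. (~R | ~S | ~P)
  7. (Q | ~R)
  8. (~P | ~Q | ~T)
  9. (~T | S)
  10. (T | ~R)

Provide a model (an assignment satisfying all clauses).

P=F, Q=F, R=F, S=T, T=F

Check each clause:
  1. (~S | R | ~P) — ~P is true.
  2. (~Q | S | P) — S is true.
  3. (S | Q) — S is true.
  4. (~P | ~Q | ~S) — ~P is true.
  5. (~Q | ~S) — ~Q is true.
  6. (~R | ~P | ~S) — ~R is true.
  7. (~R | Q) — ~R is true.
  8. (~Q | ~T | ~P) — ~T is true.
  9. (~T | S) — ~T is true.
  10. (T | ~R) — ~R is true.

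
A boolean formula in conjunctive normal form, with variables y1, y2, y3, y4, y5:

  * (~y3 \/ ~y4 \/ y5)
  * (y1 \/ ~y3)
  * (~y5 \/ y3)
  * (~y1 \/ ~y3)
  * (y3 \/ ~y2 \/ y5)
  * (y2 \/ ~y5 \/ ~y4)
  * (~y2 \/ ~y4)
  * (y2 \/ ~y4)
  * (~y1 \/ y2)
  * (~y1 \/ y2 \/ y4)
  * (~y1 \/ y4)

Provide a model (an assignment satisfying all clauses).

Try y1 = False.
  then y3 is forced to False.
  then y5 is forced to False.
  then y2 is forced to False.
  then y4 is forced to False.
Every clause has at least one true literal under this assignment.

y1 = F  y2 = F  y3 = F  y4 = F  y5 = F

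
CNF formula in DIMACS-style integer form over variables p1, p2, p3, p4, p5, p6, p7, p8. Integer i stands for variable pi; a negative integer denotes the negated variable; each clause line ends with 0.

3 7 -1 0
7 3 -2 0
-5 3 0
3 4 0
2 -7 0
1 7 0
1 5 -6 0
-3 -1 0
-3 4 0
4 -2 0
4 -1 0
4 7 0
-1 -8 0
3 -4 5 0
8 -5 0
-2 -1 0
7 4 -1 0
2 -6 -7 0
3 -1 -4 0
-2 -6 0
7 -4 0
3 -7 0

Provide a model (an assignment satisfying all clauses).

p1 = False, p2 = True, p3 = True, p4 = True, p5 = False, p6 = False, p7 = True, p8 = True

Pure literal: p6 appears only negated; assign p6 = False.
Branch on p1: take p1 = False.
  then p7 is forced to True.
  then p2 is forced to True.
  then p4 is forced to True.
  then p3 is forced to True.
Try p5 = False.
p8 is now unconstrained; take p8 = True.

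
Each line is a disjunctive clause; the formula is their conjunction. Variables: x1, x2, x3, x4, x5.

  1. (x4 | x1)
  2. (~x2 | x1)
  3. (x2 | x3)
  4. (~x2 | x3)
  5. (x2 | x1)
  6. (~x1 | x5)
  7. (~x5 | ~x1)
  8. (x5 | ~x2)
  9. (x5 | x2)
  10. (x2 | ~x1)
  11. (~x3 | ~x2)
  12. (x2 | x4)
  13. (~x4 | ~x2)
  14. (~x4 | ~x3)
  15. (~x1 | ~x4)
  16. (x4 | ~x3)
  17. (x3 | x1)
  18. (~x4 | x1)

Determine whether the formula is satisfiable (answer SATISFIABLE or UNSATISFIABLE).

x2 = True:
  propagation gives x1=True, x3=True; an empty clause results — contradiction.
x2 = False:
  propagation gives x3=True, x1=True; an empty clause results — contradiction.
Every branch closes, so no satisfying assignment exists.

UNSATISFIABLE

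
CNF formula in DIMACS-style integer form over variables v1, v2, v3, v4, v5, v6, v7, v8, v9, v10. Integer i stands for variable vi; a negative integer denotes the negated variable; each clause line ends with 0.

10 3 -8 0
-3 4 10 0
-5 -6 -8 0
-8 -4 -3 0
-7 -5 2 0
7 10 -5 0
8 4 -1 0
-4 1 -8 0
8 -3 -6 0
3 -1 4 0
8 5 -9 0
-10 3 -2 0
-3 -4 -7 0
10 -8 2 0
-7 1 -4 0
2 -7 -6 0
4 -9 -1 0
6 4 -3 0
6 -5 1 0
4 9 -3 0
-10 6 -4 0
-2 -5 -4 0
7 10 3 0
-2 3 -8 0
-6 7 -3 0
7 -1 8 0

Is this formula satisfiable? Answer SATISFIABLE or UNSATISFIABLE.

Branch on v1: take v1 = False.
The remaining clauses are satisfied by v2 = True, v3 = True, v4 = False, v5 = False, v6 = True, v7 = True, v8 = True, v9 = True, v10 = True.
So v1 = False  v2 = True  v3 = True  v4 = False  v5 = False  v6 = True  v7 = True  v8 = True  v9 = True  v10 = True is a satisfying assignment.

SATISFIABLE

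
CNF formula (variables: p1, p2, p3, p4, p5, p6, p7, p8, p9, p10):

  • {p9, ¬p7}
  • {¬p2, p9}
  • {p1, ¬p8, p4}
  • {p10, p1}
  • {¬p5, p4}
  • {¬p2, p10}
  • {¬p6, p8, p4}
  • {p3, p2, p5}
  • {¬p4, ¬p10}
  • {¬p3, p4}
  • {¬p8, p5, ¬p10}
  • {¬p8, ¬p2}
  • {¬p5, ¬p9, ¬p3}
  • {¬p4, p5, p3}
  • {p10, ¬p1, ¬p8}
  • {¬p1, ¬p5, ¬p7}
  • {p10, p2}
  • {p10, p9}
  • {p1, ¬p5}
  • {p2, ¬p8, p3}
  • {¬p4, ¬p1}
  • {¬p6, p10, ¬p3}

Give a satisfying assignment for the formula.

p1 = False, p2 = True, p3 = False, p4 = False, p5 = False, p6 = False, p7 = True, p8 = False, p9 = True, p10 = True

p6 occurs only negated in the remaining clauses — set p6 = False.
Branch on p1: take p1 = False.
  then p10 is forced to True.
  then p4 is forced to False.
  then p8 is forced to False.
  then p5 is forced to False.
  then p3 is forced to False.
  then p2 is forced to True.
  then p9 is forced to True.
p7 is now unconstrained; take p7 = True.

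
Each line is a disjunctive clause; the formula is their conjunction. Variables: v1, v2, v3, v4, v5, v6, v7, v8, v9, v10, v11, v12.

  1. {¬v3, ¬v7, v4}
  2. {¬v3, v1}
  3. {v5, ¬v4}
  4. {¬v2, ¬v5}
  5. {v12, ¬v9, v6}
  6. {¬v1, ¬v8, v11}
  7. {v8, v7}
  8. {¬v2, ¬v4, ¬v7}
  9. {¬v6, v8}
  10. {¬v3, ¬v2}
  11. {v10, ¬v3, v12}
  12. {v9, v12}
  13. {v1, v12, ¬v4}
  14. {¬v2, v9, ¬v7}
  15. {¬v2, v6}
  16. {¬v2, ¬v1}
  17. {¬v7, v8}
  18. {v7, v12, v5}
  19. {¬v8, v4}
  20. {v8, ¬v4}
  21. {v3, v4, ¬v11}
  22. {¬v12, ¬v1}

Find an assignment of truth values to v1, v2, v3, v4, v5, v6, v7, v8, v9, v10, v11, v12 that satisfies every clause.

v1=False, v2=False, v3=False, v4=True, v5=True, v6=True, v7=False, v8=True, v9=True, v10=True, v11=True, v12=True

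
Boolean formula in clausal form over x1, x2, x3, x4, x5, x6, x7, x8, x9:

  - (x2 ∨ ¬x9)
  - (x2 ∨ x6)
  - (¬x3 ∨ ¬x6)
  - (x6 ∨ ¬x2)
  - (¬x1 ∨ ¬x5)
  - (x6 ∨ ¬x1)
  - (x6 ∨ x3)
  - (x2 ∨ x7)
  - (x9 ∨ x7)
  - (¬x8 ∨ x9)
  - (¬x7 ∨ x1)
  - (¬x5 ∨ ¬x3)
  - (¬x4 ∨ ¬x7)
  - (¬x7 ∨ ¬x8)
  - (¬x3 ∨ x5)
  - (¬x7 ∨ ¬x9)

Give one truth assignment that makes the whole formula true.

x1=0, x2=1, x3=0, x4=0, x5=0, x6=1, x7=0, x8=0, x9=1

x4 occurs only negated in the remaining clauses — set x4 = False.
x8 occurs only negated in the remaining clauses — set x8 = False.
Branch on x1: take x1 = False.
  then x7 is forced to False.
  then x2 is forced to True.
  then x6 is forced to True.
  then x3 is forced to False.
  then x9 is forced to True.
x5 is now unconstrained; take x5 = False.
Every clause has at least one true literal under this assignment.
Check each clause:
  1. (¬x9 ∨ x2) — x2 is true.
  2. (x6 ∨ x2) — x2 is true.
  3. (¬x3 ∨ ¬x6) — ¬x3 is true.
  4. (¬x2 ∨ x6) — x6 is true.
  5. (¬x5 ∨ ¬x1) — ¬x5 is true.
  6. (x6 ∨ ¬x1) — x6 is true.
  7. (x3 ∨ x6) — x6 is true.
  8. (x2 ∨ x7) — x2 is true.
  9. (x9 ∨ x7) — x9 is true.
  10. (¬x8 ∨ x9) — ¬x8 is true.
  11. (¬x7 ∨ x1) — ¬x7 is true.
  12. (¬x3 ∨ ¬x5) — ¬x5 is true.
  13. (¬x4 ∨ ¬x7) — ¬x7 is true.
  14. (¬x7 ∨ ¬x8) — ¬x8 is true.
  15. (x5 ∨ ¬x3) — ¬x3 is true.
  16. (¬x9 ∨ ¬x7) — ¬x7 is true.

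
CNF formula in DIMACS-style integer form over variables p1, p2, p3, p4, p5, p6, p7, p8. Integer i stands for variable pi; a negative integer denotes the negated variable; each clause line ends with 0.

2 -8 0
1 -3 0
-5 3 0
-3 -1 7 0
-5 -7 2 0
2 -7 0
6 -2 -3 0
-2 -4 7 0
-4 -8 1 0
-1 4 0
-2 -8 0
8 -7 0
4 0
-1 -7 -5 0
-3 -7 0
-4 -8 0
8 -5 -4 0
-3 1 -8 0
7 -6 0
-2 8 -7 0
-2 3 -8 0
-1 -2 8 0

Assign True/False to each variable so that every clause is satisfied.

p1=1  p2=0  p3=0  p4=1  p5=0  p6=0  p7=0  p8=0

Check each clause:
  1. (NOT p8 OR p2) — NOT p8 is true.
  2. (NOT p3 OR p1) — p1 is true.
  3. (p3 OR NOT p5) — NOT p5 is true.
  4. (NOT p3 OR NOT p1 OR p7) — NOT p3 is true.
  5. (NOT p5 OR p2 OR NOT p7) — NOT p7 is true.
  6. (NOT p7 OR p2) — NOT p7 is true.
  7. (NOT p3 OR NOT p2 OR p6) — NOT p3 is true.
  8. (NOT p4 OR NOT p2 OR p7) — NOT p2 is true.
  9. (p1 OR NOT p4 OR NOT p8) — NOT p8 is true.
  10. (p4 OR NOT p1) — p4 is true.
  11. (NOT p8 OR NOT p2) — NOT p8 is true.
  12. (p8 OR NOT p7) — NOT p7 is true.
  13. (p4) — p4 is true.
  14. (NOT p7 OR NOT p5 OR NOT p1) — NOT p7 is true.
  15. (NOT p7 OR NOT p3) — NOT p7 is true.
  16. (NOT p8 OR NOT p4) — NOT p8 is true.
  17. (NOT p4 OR p8 OR NOT p5) — NOT p5 is true.
  18. (p1 OR NOT p8 OR NOT p3) — NOT p8 is true.
  19. (NOT p6 OR p7) — NOT p6 is true.
  20. (p8 OR NOT p2 OR NOT p7) — NOT p7 is true.
  21. (p3 OR NOT p8 OR NOT p2) — NOT p8 is true.
  22. (NOT p1 OR p8 OR NOT p2) — NOT p2 is true.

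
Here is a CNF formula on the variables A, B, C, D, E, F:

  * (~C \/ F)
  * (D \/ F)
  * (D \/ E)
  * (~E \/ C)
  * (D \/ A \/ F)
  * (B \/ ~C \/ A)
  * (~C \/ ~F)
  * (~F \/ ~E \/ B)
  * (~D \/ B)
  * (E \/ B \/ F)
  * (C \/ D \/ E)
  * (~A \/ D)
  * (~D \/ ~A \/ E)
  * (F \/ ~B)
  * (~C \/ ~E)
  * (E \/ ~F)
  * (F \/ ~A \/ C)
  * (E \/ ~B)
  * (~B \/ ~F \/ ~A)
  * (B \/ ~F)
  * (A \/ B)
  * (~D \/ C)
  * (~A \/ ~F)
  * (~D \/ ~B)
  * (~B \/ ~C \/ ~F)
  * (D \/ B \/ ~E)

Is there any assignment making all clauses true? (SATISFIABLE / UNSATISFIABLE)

UNSATISFIABLE

F = True:
  propagation gives C=False, E=False; an empty clause results — contradiction.
F = False:
  propagation gives C=False, D=True; an empty clause results — contradiction.
Every branch closes, so no satisfying assignment exists.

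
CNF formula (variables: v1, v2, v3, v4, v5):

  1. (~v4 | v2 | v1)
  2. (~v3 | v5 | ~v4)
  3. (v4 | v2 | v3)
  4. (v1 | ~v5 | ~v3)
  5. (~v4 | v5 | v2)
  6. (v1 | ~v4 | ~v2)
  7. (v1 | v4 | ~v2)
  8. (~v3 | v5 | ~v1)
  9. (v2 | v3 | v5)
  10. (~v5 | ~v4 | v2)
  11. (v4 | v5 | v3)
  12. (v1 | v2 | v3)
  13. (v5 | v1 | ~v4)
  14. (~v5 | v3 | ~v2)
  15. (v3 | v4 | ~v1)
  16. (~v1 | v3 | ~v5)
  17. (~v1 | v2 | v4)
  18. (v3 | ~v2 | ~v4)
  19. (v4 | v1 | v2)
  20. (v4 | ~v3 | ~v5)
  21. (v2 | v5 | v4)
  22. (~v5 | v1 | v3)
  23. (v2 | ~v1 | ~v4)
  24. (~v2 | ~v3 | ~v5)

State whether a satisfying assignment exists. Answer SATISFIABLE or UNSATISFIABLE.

UNSATISFIABLE

v4 = True:
  v5 = True:
    propagation gives v2=True, v1=True, v3=True; an empty clause results — contradiction.
  v5 = False:
    propagation gives v3=False, v2=True; an empty clause results — contradiction.
v4 = False:
  v3 = True:
    propagation gives v5=False, v1=False, v2=False; an empty clause results — contradiction.
  v3 = False:
    propagation gives v2=True, v1=True; an empty clause results — contradiction.
Every branch closes, so no satisfying assignment exists.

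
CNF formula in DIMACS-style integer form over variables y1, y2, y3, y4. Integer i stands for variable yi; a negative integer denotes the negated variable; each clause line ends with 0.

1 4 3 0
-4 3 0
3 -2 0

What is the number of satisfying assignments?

9

Case analysis on y3 and y4:
  y3=T, y4=T: remaining (y1,y2) ∈ {(F,F); (F,T); (T,F); (T,T)} — 4.
  y3=T, y4=F: remaining (y1,y2) ∈ {(F,F); (F,T); (T,F); (T,T)} — 4.
  y3=F, y4=T: a clause becomes empty — 0.
  y3=F, y4=F: remaining (y1,y2) ∈ {(T,F)} — 1.
Total: 4 + 4 + 0 + 1 = 9.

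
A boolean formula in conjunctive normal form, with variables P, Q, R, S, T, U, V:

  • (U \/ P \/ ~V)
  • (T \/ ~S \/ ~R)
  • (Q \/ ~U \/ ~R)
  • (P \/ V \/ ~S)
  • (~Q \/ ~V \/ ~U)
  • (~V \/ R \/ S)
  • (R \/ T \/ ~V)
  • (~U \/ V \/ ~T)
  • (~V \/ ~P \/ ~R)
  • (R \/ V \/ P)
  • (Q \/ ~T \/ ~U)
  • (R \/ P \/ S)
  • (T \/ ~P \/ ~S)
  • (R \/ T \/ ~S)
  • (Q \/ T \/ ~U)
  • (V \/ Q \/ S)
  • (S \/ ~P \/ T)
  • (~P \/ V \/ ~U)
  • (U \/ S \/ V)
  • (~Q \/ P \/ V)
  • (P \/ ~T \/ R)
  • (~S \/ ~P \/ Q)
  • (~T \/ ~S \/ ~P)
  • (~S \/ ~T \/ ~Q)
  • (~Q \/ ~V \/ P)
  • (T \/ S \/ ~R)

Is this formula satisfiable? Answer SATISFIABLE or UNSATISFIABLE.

UNSATISFIABLE

P = True:
  S = True:
    propagation gives T=True; an empty clause results — contradiction.
  S = False:
    V = True:
      propagation gives R=True; contradiction.
    V = False:
      propagation gives U=False; contradiction.
P = False:
  V = True:
    propagation gives U=True, Q=False, R=False, S=True; an empty clause results — contradiction.
  V = False:
    propagation gives S=False, R=True, Q=True; an empty clause results — contradiction.
Every branch closes, so no satisfying assignment exists.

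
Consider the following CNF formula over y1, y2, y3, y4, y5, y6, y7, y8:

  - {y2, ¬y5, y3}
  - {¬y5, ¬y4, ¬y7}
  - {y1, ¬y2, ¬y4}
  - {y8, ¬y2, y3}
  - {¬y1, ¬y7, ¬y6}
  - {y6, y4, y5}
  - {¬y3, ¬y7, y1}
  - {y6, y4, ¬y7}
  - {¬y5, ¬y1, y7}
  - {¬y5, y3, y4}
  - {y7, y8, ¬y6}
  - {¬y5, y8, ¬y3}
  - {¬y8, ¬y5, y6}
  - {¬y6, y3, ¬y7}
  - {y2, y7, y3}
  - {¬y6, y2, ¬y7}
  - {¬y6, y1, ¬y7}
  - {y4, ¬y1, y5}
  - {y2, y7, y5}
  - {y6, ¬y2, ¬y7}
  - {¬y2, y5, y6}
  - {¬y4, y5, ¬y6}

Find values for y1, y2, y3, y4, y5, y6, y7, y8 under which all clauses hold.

y1=False  y2=False  y3=False  y4=True  y5=False  y6=False  y7=True  y8=False

Check each clause:
  1. {¬y5, y2, y3} — ¬y5 is true.
  2. {¬y7, ¬y5, ¬y4} — ¬y5 is true.
  3. {¬y4, y1, ¬y2} — ¬y2 is true.
  4. {y8, ¬y2, y3} — ¬y2 is true.
  5. {¬y6, ¬y7, ¬y1} — ¬y6 is true.
  6. {y6, y5, y4} — y4 is true.
  7. {y1, ¬y7, ¬y3} — ¬y3 is true.
  8. {¬y7, y4, y6} — y4 is true.
  9. {¬y1, y7, ¬y5} — ¬y5 is true.
  10. {y4, y3, ¬y5} — ¬y5 is true.
  11. {¬y6, y7, y8} — ¬y6 is true.
  12. {¬y5, y8, ¬y3} — ¬y5 is true.
  13. {¬y5, ¬y8, y6} — ¬y8 is true.
  14. {¬y7, y3, ¬y6} — ¬y6 is true.
  15. {y3, y2, y7} — y7 is true.
  16. {y2, ¬y7, ¬y6} — ¬y6 is true.
  17. {¬y6, ¬y7, y1} — ¬y6 is true.
  18. {¬y1, y4, y5} — y4 is true.
  19. {y5, y7, y2} — y7 is true.
  20. {y6, ¬y2, ¬y7} — ¬y2 is true.
  21. {y6, y5, ¬y2} — ¬y2 is true.
  22. {¬y4, ¬y6, y5} — ¬y6 is true.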